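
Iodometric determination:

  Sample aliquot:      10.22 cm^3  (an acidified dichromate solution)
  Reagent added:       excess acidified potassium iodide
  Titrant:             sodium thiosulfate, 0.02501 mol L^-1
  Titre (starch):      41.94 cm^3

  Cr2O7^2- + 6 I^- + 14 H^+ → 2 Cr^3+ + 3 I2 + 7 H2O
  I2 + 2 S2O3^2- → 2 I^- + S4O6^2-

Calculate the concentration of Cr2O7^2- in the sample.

0.01711 mol/L

n(S2O3^2-) = 0.04194 × 0.02501 = 1.049 × 10^-3 mol
n(I2) = n(S2O3^2-)/2 = 5.245 × 10^-4 mol
From the 1:3 ratio, n(Cr2O7^2-) in the aliquot = 1/3 × 5.245 × 10^-4 = 1.748 × 10^-4 mol
[Cr2O7^2-] = 1.748 × 10^-4 / 0.01022 = 0.01711 mol/L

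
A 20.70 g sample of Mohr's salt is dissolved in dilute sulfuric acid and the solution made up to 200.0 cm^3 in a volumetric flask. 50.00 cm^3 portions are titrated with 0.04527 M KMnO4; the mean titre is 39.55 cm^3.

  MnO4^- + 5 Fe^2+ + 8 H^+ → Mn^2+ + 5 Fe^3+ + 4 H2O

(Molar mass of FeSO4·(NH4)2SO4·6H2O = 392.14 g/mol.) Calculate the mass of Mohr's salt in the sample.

n(KMnO4) per titration = 0.03955 × 0.04527 = 1.790 × 10^-3 mol
From the 5:1 ratio, n(FeSO4·(NH4)2SO4·6H2O) in each aliquot = 5/1 × 1.790 × 10^-3 = 8.952 × 10^-3 mol
n(FeSO4·(NH4)2SO4·6H2O) in the whole flask = 8.952 × 10^-3 × 200.0/50.00 = 0.03581 mol
mass of FeSO4·(NH4)2SO4·6H2O = 0.03581 × 392.14 = 14.04 g

14.04 g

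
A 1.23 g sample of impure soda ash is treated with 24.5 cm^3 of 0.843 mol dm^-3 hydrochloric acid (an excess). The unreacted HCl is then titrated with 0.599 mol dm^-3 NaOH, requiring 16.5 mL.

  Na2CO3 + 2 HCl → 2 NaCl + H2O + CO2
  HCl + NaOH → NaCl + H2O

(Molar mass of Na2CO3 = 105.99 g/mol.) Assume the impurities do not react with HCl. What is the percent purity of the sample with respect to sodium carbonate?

n(HCl) added = 0.0245 × 0.843 = 0.0207 mol
n(NaOH) used in back-titration = 0.0165 × 0.599 = 9.88 × 10^-3 mol
n(HCl) left over = 9.88 × 10^-3 mol (1:1 ratio)
n(HCl) consumed by analyte = 0.0207 − 9.88 × 10^-3 = 0.0108 mol
From the 1:2 ratio, n(Na2CO3) = 1/2 × 0.0108 = 5.39 × 10^-3 mol
mass of Na2CO3 = 5.39 × 10^-3 × 105.99 = 0.571 g
% Na2CO3 = 0.571 / 1.23 × 100 = 46.4 %

46.4 %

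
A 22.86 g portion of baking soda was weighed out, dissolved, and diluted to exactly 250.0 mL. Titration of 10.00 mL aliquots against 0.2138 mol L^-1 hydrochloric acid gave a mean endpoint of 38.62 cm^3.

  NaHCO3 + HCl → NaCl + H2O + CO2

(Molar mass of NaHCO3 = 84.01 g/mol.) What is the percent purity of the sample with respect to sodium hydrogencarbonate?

75.86 %

n(HCl) per titration = 0.03862 × 0.2138 = 8.257 × 10^-3 mol
n(NaHCO3) in each aliquot = 8.257 × 10^-3 mol (1:1 ratio)
n(NaHCO3) in the whole flask = 8.257 × 10^-3 × 250.0/10.00 = 0.2064 mol
mass of NaHCO3 = 0.2064 × 84.01 = 17.34 g
% NaHCO3 = 17.34 / 22.86 × 100 = 75.86 %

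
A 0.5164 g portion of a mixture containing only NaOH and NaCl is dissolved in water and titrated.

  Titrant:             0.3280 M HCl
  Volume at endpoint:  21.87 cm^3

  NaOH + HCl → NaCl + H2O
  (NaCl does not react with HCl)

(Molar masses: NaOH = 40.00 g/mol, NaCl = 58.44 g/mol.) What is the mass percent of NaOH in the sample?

n(HCl) = 0.02187 × 0.3280 = 7.173 × 10^-3 mol
Let x = n(NaOH), y = n(NaCl).
Titrant: 1x = 7.173 × 10^-3;  mass: 40.00x + 58.44y = 0.5164
Solving, x = 7.173 × 10^-3 mol, y = 3.927 × 10^-3 mol
mass of NaOH = 7.173 × 10^-3 × 40.00 = 0.2869 g
% NaOH = 0.2869 / 0.5164 × 100 = 55.56 %

55.56 %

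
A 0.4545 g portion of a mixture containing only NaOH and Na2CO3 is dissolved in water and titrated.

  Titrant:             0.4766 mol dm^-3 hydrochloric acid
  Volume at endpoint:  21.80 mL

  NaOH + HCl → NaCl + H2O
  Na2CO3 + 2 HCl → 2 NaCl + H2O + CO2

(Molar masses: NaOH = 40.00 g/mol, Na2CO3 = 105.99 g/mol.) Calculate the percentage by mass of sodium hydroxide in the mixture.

65.09 %

n(HCl) = 0.02180 × 0.4766 = 0.01039 mol
Let x = n(NaOH), y = n(Na2CO3).
Titrant: 1x + 2y = 0.01039;  mass: 40.00x + 105.99y = 0.4545
Solving, x = 7.396 × 10^-3 mol, y = 1.497 × 10^-3 mol
mass of NaOH = 7.396 × 10^-3 × 40.00 = 0.2958 g
% NaOH = 0.2958 / 0.4545 × 100 = 65.09 %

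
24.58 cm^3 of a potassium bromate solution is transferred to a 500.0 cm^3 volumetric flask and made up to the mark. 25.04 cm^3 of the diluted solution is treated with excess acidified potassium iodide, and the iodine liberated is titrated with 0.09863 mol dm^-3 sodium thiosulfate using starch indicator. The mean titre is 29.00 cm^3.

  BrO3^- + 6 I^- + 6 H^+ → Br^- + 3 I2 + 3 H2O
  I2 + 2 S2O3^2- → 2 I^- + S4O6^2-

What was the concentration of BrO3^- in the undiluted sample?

n(S2O3^2-) = 0.02900 × 0.09863 = 2.860 × 10^-3 mol
n(I2) = n(S2O3^2-)/2 = 1.430 × 10^-3 mol
From the 1:3 ratio, n(BrO3^-) in the aliquot = 1/3 × 1.430 × 10^-3 = 4.767 × 10^-4 mol
[BrO3^-]_dilute = 4.767 × 10^-4 / 0.02504 = 0.01904 mol/L
[BrO3^-]_original = 0.01904 × 500.0/24.58 = 0.3873 mol/L

0.3873 mol/L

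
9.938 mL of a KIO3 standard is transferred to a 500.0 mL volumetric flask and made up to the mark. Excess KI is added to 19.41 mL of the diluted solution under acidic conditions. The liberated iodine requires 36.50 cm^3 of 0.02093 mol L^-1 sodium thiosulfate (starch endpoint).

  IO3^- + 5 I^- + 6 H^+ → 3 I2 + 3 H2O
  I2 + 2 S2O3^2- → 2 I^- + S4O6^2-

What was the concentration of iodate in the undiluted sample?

n(S2O3^2-) = 0.03650 × 0.02093 = 7.639 × 10^-4 mol
n(I2) = n(S2O3^2-)/2 = 3.820 × 10^-4 mol
From the 1:3 ratio, n(IO3^-) in the aliquot = 1/3 × 3.820 × 10^-4 = 1.273 × 10^-4 mol
[IO3^-]_dilute = 1.273 × 10^-4 / 0.01941 = 0.006560 mol/L
[IO3^-]_original = 0.006560 × 500.0/9.938 = 0.3300 mol/L

0.3300 mol/L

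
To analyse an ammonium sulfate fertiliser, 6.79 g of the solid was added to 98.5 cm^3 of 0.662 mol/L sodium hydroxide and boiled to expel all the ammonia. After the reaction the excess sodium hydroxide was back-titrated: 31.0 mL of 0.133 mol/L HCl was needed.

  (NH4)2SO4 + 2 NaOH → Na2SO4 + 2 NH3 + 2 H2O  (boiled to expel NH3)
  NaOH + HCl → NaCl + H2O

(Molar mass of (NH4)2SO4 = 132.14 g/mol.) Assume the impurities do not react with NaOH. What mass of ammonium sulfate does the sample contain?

n(NaOH) added = 0.0985 × 0.662 = 0.0652 mol
n(HCl) used in back-titration = 0.0310 × 0.133 = 4.12 × 10^-3 mol
n(NaOH) left over = 4.12 × 10^-3 mol (1:1 ratio)
n(NaOH) consumed by analyte = 0.0652 − 4.12 × 10^-3 = 0.0611 mol
From the 1:2 ratio, n((NH4)2SO4) = 1/2 × 0.0611 = 0.0305 mol
mass of (NH4)2SO4 = 0.0305 × 132.14 = 4.04 g

4.04 g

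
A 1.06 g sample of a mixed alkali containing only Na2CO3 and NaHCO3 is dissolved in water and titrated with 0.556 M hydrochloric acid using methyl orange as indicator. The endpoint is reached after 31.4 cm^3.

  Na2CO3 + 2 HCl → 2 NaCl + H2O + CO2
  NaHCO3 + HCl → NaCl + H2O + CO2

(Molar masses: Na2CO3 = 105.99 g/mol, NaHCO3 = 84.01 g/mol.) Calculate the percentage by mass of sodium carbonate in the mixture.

n(HCl) = 0.0314 × 0.556 = 0.0175 mol
Let x = n(Na2CO3), y = n(NaHCO3).
Titrant: 2x + 1y = 0.0175;  mass: 105.99x + 84.01y = 1.06
Solving, x = 6.56 × 10^-3 mol, y = 4.35 × 10^-3 mol
mass of Na2CO3 = 6.56 × 10^-3 × 105.99 = 0.695 g
% Na2CO3 = 0.695 / 1.06 × 100 = 65.6 %

65.6 %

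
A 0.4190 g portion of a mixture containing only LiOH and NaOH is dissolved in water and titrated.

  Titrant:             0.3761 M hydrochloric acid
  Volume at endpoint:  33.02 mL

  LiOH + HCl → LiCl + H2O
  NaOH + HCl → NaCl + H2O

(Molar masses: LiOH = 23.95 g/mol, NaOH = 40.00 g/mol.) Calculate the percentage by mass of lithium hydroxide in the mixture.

n(HCl) = 0.03302 × 0.3761 = 0.01242 mol
Let x = n(LiOH), y = n(NaOH).
Titrant: 1x + 1y = 0.01242;  mass: 23.95x + 40.00y = 0.4190
Solving, x = 4.844 × 10^-3 mol, y = 7.574 × 10^-3 mol
mass of LiOH = 4.844 × 10^-3 × 23.95 = 0.1160 g
% LiOH = 0.1160 / 0.4190 × 100 = 27.69 %

27.69 %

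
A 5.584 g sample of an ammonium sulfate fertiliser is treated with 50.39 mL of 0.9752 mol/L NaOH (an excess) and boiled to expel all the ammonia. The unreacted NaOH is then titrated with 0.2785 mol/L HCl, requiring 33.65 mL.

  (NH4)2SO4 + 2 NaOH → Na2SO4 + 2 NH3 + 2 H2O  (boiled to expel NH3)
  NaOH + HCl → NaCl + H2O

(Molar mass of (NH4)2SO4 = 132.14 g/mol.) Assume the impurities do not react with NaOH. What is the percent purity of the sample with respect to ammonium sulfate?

n(NaOH) added = 0.05039 × 0.9752 = 0.04914 mol
n(HCl) used in back-titration = 0.03365 × 0.2785 = 9.372 × 10^-3 mol
n(NaOH) left over = 9.372 × 10^-3 mol (1:1 ratio)
n(NaOH) consumed by analyte = 0.04914 − 9.372 × 10^-3 = 0.03977 mol
From the 1:2 ratio, n((NH4)2SO4) = 1/2 × 0.03977 = 0.01988 mol
mass of (NH4)2SO4 = 0.01988 × 132.14 = 2.628 g
% (NH4)2SO4 = 2.628 / 5.584 × 100 = 47.05 %

47.05 %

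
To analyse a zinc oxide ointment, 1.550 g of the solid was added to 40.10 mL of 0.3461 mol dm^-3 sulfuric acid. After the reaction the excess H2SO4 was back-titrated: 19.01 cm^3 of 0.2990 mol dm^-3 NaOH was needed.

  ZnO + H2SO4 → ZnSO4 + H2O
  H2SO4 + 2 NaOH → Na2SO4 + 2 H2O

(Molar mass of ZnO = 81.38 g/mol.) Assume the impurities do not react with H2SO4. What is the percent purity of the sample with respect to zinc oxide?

n(H2SO4) added = 0.04010 × 0.3461 = 0.01388 mol
n(NaOH) used in back-titration = 0.01901 × 0.2990 = 5.684 × 10^-3 mol
From the 1:2 ratio, n(H2SO4) left over = 1/2 × 5.684 × 10^-3 = 2.842 × 10^-3 mol
n(H2SO4) consumed by analyte = 0.01388 − 2.842 × 10^-3 = 0.01104 mol
n(ZnO) = 0.01104 mol (1:1 ratio)
mass of ZnO = 0.01104 × 81.38 = 0.8982 g
% ZnO = 0.8982 / 1.550 × 100 = 57.95 %

57.95 %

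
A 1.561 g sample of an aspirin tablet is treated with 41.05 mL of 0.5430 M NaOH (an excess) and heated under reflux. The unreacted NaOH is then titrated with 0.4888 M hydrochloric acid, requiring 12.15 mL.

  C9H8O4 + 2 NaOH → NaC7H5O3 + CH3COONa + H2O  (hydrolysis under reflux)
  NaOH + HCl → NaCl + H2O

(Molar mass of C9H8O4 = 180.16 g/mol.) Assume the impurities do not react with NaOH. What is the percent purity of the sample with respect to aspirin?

n(NaOH) added = 0.04105 × 0.5430 = 0.02229 mol
n(HCl) used in back-titration = 0.01215 × 0.4888 = 5.939 × 10^-3 mol
n(NaOH) left over = 5.939 × 10^-3 mol (1:1 ratio)
n(NaOH) consumed by analyte = 0.02229 − 5.939 × 10^-3 = 0.01635 mol
From the 1:2 ratio, n(C9H8O4) = 1/2 × 0.01635 = 8.176 × 10^-3 mol
mass of C9H8O4 = 8.176 × 10^-3 × 180.16 = 1.473 g
% C9H8O4 = 1.473 / 1.561 × 100 = 94.36 %

94.36 %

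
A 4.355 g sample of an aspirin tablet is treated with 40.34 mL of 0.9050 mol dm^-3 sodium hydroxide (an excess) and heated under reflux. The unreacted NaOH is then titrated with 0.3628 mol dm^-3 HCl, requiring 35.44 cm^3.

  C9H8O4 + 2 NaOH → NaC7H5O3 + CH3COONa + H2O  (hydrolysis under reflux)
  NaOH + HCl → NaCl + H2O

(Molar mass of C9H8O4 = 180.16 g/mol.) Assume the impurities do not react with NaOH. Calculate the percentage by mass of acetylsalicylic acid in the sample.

48.92 %

n(NaOH) added = 0.04034 × 0.9050 = 0.03651 mol
n(HCl) used in back-titration = 0.03544 × 0.3628 = 0.01286 mol
n(NaOH) left over = 0.01286 mol (1:1 ratio)
n(NaOH) consumed by analyte = 0.03651 − 0.01286 = 0.02365 mol
From the 1:2 ratio, n(C9H8O4) = 1/2 × 0.02365 = 0.01183 mol
mass of C9H8O4 = 0.01183 × 180.16 = 2.130 g
% C9H8O4 = 2.130 / 4.355 × 100 = 48.92 %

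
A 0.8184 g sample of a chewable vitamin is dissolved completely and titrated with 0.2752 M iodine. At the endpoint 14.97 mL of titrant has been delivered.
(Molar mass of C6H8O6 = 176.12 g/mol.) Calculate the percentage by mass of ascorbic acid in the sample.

88.66 %

C6H8O6 + I2 → C6H6O6 + 2 HI
n(I2) = 0.01497 L × 0.2752 mol/L = 4.120 × 10^-3 mol
n(C6H8O6) = 4.120 × 10^-3 mol (1:1 ratio)
mass of C6H8O6 = 4.120 × 10^-3 × 176.12 g/mol = 0.7256 g
% C6H8O6 = 0.7256 / 0.8184 × 100 = 88.66 %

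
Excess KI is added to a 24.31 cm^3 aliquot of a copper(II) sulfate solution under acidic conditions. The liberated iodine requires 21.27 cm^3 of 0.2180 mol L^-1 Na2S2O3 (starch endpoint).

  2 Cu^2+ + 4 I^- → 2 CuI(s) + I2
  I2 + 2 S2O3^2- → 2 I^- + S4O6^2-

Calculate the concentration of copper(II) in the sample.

0.1907 mol/L

n(S2O3^2-) = 0.02127 × 0.2180 = 4.637 × 10^-3 mol
n(I2) = n(S2O3^2-)/2 = 2.318 × 10^-3 mol
From the 2:1 ratio, n(Cu2+) in the aliquot = 2/1 × 2.318 × 10^-3 = 4.637 × 10^-3 mol
[Cu2+] = 4.637 × 10^-3 / 0.02431 = 0.1907 mol/L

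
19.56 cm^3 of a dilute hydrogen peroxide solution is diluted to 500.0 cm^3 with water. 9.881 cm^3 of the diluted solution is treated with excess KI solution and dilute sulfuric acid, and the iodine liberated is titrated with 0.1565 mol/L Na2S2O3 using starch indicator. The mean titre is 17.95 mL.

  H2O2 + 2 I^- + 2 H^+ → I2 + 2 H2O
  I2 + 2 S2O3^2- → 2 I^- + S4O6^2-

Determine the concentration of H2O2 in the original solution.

3.634 mol/L

n(S2O3^2-) = 0.01795 × 0.1565 = 2.809 × 10^-3 mol
n(I2) = n(S2O3^2-)/2 = 1.405 × 10^-3 mol
n(H2O2) in the aliquot = 1.405 × 10^-3 mol (1:1 ratio)
[H2O2]_dilute = 1.405 × 10^-3 / 0.009881 = 0.1422 mol/L
[H2O2]_original = 0.1422 × 500.0/19.56 = 3.634 mol/L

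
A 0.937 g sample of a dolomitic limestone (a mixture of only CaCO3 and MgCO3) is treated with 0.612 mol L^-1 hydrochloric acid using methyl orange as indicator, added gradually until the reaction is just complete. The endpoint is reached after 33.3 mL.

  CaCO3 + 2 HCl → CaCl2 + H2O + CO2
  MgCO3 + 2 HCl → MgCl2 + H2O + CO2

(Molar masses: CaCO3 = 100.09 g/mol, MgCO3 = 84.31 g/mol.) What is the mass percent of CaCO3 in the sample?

52.7 %

n(HCl) = 0.0333 × 0.612 = 0.0204 mol
Let x = n(CaCO3), y = n(MgCO3).
Titrant: 2x + 2y = 0.0204;  mass: 100.09x + 84.31y = 0.937
Solving, x = 4.94 × 10^-3 mol, y = 5.25 × 10^-3 mol
mass of CaCO3 = 4.94 × 10^-3 × 100.09 = 0.494 g
% CaCO3 = 0.494 / 0.937 × 100 = 52.7 %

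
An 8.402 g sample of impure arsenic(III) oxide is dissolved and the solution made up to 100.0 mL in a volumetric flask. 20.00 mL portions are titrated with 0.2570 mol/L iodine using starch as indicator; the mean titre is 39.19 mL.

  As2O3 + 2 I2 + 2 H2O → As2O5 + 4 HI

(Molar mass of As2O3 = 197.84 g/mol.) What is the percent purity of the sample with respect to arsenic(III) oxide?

59.29 %

n(I2) per titration = 0.03919 × 0.2570 = 0.01007 mol
From the 1:2 ratio, n(As2O3) in each aliquot = 1/2 × 0.01007 = 5.036 × 10^-3 mol
n(As2O3) in the whole flask = 5.036 × 10^-3 × 100.0/20.00 = 0.02518 mol
mass of As2O3 = 0.02518 × 197.84 = 4.982 g
% As2O3 = 4.982 / 8.402 × 100 = 59.29 %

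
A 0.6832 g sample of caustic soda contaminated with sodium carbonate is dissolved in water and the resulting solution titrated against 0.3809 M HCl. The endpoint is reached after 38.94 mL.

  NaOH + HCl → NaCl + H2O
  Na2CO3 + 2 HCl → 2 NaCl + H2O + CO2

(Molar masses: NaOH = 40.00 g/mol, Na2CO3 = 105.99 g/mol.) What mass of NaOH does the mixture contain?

n(HCl) = 0.03894 × 0.3809 = 0.01483 mol
Let x = n(NaOH), y = n(Na2CO3).
Titrant: 1x + 2y = 0.01483;  mass: 40.00x + 105.99y = 0.6832
Solving, x = 7.913 × 10^-3 mol, y = 3.459 × 10^-3 mol
mass of NaOH = 7.913 × 10^-3 × 40.00 = 0.3165 g

0.3165 g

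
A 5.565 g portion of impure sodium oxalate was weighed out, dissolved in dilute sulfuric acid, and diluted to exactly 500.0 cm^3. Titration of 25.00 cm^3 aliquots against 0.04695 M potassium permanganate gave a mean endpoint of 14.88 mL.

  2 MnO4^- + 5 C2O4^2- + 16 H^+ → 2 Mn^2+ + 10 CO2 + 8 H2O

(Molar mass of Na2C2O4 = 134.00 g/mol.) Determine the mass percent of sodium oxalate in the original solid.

84.11 %

n(KMnO4) per titration = 0.01488 × 0.04695 = 6.986 × 10^-4 mol
From the 5:2 ratio, n(Na2C2O4) in each aliquot = 5/2 × 6.986 × 10^-4 = 1.747 × 10^-3 mol
n(Na2C2O4) in the whole flask = 1.747 × 10^-3 × 500.0/25.00 = 0.03493 mol
mass of Na2C2O4 = 0.03493 × 134.00 = 4.681 g
% Na2C2O4 = 4.681 / 5.565 × 100 = 84.11 %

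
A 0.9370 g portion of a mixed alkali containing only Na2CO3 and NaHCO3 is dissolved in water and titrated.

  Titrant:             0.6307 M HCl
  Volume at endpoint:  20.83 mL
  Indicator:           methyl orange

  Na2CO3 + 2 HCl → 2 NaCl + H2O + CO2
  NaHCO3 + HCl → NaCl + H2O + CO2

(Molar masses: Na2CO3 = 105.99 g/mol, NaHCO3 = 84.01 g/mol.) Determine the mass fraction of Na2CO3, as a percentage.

30.40 %

n(HCl) = 0.02083 × 0.6307 = 0.01314 mol
Let x = n(Na2CO3), y = n(NaHCO3).
Titrant: 2x + 1y = 0.01314;  mass: 105.99x + 84.01y = 0.9370
Solving, x = 2.687 × 10^-3 mol, y = 7.763 × 10^-3 mol
mass of Na2CO3 = 2.687 × 10^-3 × 105.99 = 0.2848 g
% Na2CO3 = 0.2848 / 0.9370 × 100 = 30.40 %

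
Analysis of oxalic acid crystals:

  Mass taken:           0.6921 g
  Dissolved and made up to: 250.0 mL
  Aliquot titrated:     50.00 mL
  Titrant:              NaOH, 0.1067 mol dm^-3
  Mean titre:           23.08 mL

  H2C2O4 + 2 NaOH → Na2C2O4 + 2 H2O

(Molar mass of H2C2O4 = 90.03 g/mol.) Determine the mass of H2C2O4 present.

0.5543 g

n(NaOH) per titration = 0.02308 × 0.1067 = 2.463 × 10^-3 mol
From the 1:2 ratio, n(H2C2O4) in each aliquot = 1/2 × 2.463 × 10^-3 = 1.231 × 10^-3 mol
n(H2C2O4) in the whole flask = 1.231 × 10^-3 × 250.0/50.00 = 6.157 × 10^-3 mol
mass of H2C2O4 = 6.157 × 10^-3 × 90.03 = 0.5543 g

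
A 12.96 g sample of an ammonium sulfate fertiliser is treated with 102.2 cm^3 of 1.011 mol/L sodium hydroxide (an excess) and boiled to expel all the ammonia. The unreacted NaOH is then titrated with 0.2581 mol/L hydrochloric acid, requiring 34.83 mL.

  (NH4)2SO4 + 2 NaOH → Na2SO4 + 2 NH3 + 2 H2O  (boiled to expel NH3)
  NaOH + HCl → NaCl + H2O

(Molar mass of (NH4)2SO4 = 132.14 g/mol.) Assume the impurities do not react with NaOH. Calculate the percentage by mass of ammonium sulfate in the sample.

48.09 %

n(NaOH) added = 0.1022 × 1.011 = 0.1033 mol
n(HCl) used in back-titration = 0.03483 × 0.2581 = 8.990 × 10^-3 mol
n(NaOH) left over = 8.990 × 10^-3 mol (1:1 ratio)
n(NaOH) consumed by analyte = 0.1033 − 8.990 × 10^-3 = 0.09433 mol
From the 1:2 ratio, n((NH4)2SO4) = 1/2 × 0.09433 = 0.04717 mol
mass of (NH4)2SO4 = 0.04717 × 132.14 = 6.233 g
% (NH4)2SO4 = 6.233 / 12.96 × 100 = 48.09 %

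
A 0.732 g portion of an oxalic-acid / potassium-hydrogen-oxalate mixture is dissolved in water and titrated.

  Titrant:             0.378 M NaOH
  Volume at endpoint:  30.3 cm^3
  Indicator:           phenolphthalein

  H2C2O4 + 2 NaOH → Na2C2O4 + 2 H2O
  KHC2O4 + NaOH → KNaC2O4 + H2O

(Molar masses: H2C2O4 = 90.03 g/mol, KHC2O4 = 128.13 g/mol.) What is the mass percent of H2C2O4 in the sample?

n(NaOH) = 0.0303 × 0.378 = 0.0115 mol
Let x = n(H2C2O4), y = n(KHC2O4).
Titrant: 2x + 1y = 0.0115;  mass: 90.03x + 128.13y = 0.732
Solving, x = 4.42 × 10^-3 mol, y = 2.60 × 10^-3 mol
mass of H2C2O4 = 4.42 × 10^-3 × 90.03 = 0.398 g
% H2C2O4 = 0.398 / 0.732 × 100 = 54.4 %

54.4 %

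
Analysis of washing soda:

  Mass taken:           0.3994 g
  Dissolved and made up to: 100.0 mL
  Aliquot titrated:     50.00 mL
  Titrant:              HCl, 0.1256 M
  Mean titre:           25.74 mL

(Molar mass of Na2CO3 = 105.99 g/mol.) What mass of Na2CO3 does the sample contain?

0.3427 g

Na2CO3 + 2 HCl → 2 NaCl + H2O + CO2
n(HCl) per titration = 0.02574 × 0.1256 = 3.233 × 10^-3 mol
From the 1:2 ratio, n(Na2CO3) in each aliquot = 1/2 × 3.233 × 10^-3 = 1.616 × 10^-3 mol
n(Na2CO3) in the whole flask = 1.616 × 10^-3 × 100.0/50.00 = 3.233 × 10^-3 mol
mass of Na2CO3 = 3.233 × 10^-3 × 105.99 = 0.3427 g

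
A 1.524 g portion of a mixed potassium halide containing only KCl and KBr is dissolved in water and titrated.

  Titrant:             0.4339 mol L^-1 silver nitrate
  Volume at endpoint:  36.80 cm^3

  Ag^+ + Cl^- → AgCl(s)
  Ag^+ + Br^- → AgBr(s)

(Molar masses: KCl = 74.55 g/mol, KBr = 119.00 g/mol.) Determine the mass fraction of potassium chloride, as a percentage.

n(AgNO3) = 0.03680 × 0.4339 = 0.01597 mol
Let x = n(KCl), y = n(KBr).
Titrant: 1x + 1y = 0.01597;  mass: 74.55x + 119.00y = 1.524
Solving, x = 8.462 × 10^-3 mol, y = 7.506 × 10^-3 mol
mass of KCl = 8.462 × 10^-3 × 74.55 = 0.6308 g
% KCl = 0.6308 / 1.524 × 100 = 41.39 %

41.39 %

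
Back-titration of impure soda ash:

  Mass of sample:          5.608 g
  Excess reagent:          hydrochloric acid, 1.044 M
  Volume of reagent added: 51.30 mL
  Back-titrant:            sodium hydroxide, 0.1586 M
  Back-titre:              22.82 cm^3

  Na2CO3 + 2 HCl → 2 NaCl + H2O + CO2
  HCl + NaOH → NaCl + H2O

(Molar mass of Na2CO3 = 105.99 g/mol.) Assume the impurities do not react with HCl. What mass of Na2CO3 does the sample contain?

n(HCl) added = 0.05130 × 1.044 = 0.05356 mol
n(NaOH) used in back-titration = 0.02282 × 0.1586 = 3.619 × 10^-3 mol
n(HCl) left over = 3.619 × 10^-3 mol (1:1 ratio)
n(HCl) consumed by analyte = 0.05356 − 3.619 × 10^-3 = 0.04994 mol
From the 1:2 ratio, n(Na2CO3) = 1/2 × 0.04994 = 0.02497 mol
mass of Na2CO3 = 0.02497 × 105.99 = 2.646 g

2.646 g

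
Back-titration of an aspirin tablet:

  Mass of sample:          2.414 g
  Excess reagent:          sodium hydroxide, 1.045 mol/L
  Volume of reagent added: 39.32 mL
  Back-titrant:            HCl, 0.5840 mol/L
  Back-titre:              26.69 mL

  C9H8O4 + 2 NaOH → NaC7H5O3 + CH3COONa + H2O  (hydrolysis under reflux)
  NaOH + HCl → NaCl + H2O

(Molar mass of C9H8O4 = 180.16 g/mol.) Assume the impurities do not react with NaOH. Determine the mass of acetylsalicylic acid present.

2.297 g

n(NaOH) added = 0.03932 × 1.045 = 0.04109 mol
n(HCl) used in back-titration = 0.02669 × 0.5840 = 0.01559 mol
n(NaOH) left over = 0.01559 mol (1:1 ratio)
n(NaOH) consumed by analyte = 0.04109 − 0.01559 = 0.02550 mol
From the 1:2 ratio, n(C9H8O4) = 1/2 × 0.02550 = 0.01275 mol
mass of C9H8O4 = 0.01275 × 180.16 = 2.297 g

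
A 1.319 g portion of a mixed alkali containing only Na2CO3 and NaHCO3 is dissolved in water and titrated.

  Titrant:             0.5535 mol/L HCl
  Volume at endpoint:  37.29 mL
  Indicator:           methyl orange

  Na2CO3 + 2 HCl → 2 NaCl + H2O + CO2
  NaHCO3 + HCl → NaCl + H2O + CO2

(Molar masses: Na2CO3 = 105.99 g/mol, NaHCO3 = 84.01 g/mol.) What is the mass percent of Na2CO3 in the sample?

n(HCl) = 0.03729 × 0.5535 = 0.02064 mol
Let x = n(Na2CO3), y = n(NaHCO3).
Titrant: 2x + 1y = 0.02064;  mass: 105.99x + 84.01y = 1.319
Solving, x = 6.690 × 10^-3 mol, y = 7.260 × 10^-3 mol
mass of Na2CO3 = 6.690 × 10^-3 × 105.99 = 0.7091 g
% Na2CO3 = 0.7091 / 1.319 × 100 = 53.76 %

53.76 %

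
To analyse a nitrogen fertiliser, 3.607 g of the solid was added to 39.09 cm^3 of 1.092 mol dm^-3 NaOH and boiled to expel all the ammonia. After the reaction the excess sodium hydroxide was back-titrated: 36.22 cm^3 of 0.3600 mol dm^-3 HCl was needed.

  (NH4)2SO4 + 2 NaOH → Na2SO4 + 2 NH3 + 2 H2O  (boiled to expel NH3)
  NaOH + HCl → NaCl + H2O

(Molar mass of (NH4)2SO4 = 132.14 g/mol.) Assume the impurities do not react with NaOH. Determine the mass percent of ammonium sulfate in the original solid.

n(NaOH) added = 0.03909 × 1.092 = 0.04269 mol
n(HCl) used in back-titration = 0.03622 × 0.3600 = 0.01304 mol
n(NaOH) left over = 0.01304 mol (1:1 ratio)
n(NaOH) consumed by analyte = 0.04269 − 0.01304 = 0.02965 mol
From the 1:2 ratio, n((NH4)2SO4) = 1/2 × 0.02965 = 0.01482 mol
mass of (NH4)2SO4 = 0.01482 × 132.14 = 1.959 g
% (NH4)2SO4 = 1.959 / 3.607 × 100 = 54.31 %

54.31 %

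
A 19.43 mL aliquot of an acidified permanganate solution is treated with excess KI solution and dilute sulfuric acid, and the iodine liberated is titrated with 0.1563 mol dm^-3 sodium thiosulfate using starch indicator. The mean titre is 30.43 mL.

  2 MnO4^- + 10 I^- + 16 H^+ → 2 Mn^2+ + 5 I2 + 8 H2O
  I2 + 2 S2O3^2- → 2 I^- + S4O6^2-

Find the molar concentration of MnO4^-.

n(S2O3^2-) = 0.03043 × 0.1563 = 4.756 × 10^-3 mol
n(I2) = n(S2O3^2-)/2 = 2.378 × 10^-3 mol
From the 2:5 ratio, n(MnO4^-) in the aliquot = 2/5 × 2.378 × 10^-3 = 9.512 × 10^-4 mol
[MnO4^-] = 9.512 × 10^-4 / 0.01943 = 0.04896 mol/L

0.04896 mol/L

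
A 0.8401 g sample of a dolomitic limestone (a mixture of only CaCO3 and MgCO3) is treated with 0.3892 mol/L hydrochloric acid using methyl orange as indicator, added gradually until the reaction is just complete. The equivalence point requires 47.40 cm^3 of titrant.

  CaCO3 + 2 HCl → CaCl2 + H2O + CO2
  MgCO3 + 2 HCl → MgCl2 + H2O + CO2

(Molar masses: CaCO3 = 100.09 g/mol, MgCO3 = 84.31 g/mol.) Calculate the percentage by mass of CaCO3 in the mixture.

n(HCl) = 0.04740 × 0.3892 = 0.01845 mol
Let x = n(CaCO3), y = n(MgCO3).
Titrant: 2x + 2y = 0.01845;  mass: 100.09x + 84.31y = 0.8401
Solving, x = 3.956 × 10^-3 mol, y = 5.268 × 10^-3 mol
mass of CaCO3 = 3.956 × 10^-3 × 100.09 = 0.3959 g
% CaCO3 = 0.3959 / 0.8401 × 100 = 47.13 %

47.13 %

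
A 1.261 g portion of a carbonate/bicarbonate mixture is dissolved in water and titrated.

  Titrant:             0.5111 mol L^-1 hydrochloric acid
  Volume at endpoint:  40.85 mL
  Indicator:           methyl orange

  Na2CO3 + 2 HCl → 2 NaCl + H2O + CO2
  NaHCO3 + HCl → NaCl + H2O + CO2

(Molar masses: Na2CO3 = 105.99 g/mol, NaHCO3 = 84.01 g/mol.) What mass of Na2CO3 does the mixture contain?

n(HCl) = 0.04085 × 0.5111 = 0.02088 mol
Let x = n(Na2CO3), y = n(NaHCO3).
Titrant: 2x + 1y = 0.02088;  mass: 105.99x + 84.01y = 1.261
Solving, x = 7.948 × 10^-3 mol, y = 4.983 × 10^-3 mol
mass of Na2CO3 = 7.948 × 10^-3 × 105.99 = 0.8424 g

0.8424 g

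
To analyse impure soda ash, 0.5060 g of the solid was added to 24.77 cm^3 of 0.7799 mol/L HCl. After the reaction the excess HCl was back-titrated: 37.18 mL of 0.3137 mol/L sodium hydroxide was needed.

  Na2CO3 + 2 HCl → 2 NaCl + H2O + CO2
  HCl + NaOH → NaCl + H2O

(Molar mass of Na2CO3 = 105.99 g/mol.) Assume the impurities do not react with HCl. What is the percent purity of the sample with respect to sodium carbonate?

80.17 %

n(HCl) added = 0.02477 × 0.7799 = 0.01932 mol
n(NaOH) used in back-titration = 0.03718 × 0.3137 = 0.01166 mol
n(HCl) left over = 0.01166 mol (1:1 ratio)
n(HCl) consumed by analyte = 0.01932 − 0.01166 = 7.655 × 10^-3 mol
From the 1:2 ratio, n(Na2CO3) = 1/2 × 7.655 × 10^-3 = 3.827 × 10^-3 mol
mass of Na2CO3 = 3.827 × 10^-3 × 105.99 = 0.4057 g
% Na2CO3 = 0.4057 / 0.5060 × 100 = 80.17 %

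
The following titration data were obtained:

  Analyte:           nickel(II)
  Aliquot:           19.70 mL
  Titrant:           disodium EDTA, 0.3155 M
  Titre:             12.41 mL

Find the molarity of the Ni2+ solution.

Ni^2+ + EDTA^4- → [Ni(EDTA)]^2-
n(EDTA) = 0.01241 L × 0.3155 mol/L = 3.915 × 10^-3 mol
n(Ni2+) = 3.915 × 10^-3 mol (1:1 mole ratio)
[Ni2+] = 3.915 × 10^-3 mol / 0.01970 L = 0.1987 mol/L

0.1987 M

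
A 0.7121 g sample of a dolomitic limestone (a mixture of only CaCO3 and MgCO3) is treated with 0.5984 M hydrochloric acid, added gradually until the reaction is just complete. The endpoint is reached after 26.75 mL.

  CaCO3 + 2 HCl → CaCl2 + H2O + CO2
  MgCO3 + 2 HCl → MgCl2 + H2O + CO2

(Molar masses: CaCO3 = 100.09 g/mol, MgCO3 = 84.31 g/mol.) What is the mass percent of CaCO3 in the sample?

n(HCl) = 0.02675 × 0.5984 = 0.01601 mol
Let x = n(CaCO3), y = n(MgCO3).
Titrant: 2x + 2y = 0.01601;  mass: 100.09x + 84.31y = 0.7121
Solving, x = 2.365 × 10^-3 mol, y = 5.639 × 10^-3 mol
mass of CaCO3 = 2.365 × 10^-3 × 100.09 = 0.2367 g
% CaCO3 = 0.2367 / 0.7121 × 100 = 33.24 %

33.24 %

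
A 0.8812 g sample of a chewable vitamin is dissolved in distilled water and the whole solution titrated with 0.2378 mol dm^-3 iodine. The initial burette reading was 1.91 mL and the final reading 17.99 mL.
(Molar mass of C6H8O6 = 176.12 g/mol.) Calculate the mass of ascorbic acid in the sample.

0.6735 g

C6H8O6 + I2 → C6H6O6 + 2 HI
n(I2) = 0.01608 L × 0.2378 mol/L = 3.824 × 10^-3 mol
n(C6H8O6) = 3.824 × 10^-3 mol (1:1 ratio)
mass of C6H8O6 = 3.824 × 10^-3 × 176.12 g/mol = 0.6735 g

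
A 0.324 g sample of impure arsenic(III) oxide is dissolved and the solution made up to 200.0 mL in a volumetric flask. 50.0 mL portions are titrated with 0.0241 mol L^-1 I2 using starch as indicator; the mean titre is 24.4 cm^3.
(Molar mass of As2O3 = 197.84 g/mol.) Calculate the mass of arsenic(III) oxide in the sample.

As2O3 + 2 I2 + 2 H2O → As2O5 + 4 HI
n(I2) per titration = 0.0244 × 0.0241 = 5.88 × 10^-4 mol
From the 1:2 ratio, n(As2O3) in each aliquot = 1/2 × 5.88 × 10^-4 = 2.94 × 10^-4 mol
n(As2O3) in the whole flask = 2.94 × 10^-4 × 200.0/50.0 = 1.18 × 10^-3 mol
mass of As2O3 = 1.18 × 10^-3 × 197.84 = 0.233 g

0.233 g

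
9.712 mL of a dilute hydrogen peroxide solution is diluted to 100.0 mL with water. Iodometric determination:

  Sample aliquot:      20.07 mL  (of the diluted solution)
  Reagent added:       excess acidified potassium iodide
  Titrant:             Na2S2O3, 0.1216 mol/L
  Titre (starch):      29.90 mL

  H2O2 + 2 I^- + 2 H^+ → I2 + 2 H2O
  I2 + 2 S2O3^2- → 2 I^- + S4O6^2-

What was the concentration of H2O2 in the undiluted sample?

n(S2O3^2-) = 0.02990 × 0.1216 = 3.636 × 10^-3 mol
n(I2) = n(S2O3^2-)/2 = 1.818 × 10^-3 mol
n(H2O2) in the aliquot = 1.818 × 10^-3 mol (1:1 ratio)
[H2O2]_dilute = 1.818 × 10^-3 / 0.02007 = 0.09058 mol/L
[H2O2]_original = 0.09058 × 100.0/9.712 = 0.9327 mol/L

0.9327 mol/L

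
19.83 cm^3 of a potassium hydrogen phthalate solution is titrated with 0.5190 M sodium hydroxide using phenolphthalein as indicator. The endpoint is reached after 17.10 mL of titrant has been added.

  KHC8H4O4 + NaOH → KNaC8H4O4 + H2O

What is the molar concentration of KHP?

n(NaOH) = 0.01710 L × 0.5190 mol/L = 8.875 × 10^-3 mol
n(KHC8H4O4) = 8.875 × 10^-3 mol (1:1 mole ratio)
[KHC8H4O4] = 8.875 × 10^-3 mol / 0.01983 L = 0.4475 mol/L

0.4475 M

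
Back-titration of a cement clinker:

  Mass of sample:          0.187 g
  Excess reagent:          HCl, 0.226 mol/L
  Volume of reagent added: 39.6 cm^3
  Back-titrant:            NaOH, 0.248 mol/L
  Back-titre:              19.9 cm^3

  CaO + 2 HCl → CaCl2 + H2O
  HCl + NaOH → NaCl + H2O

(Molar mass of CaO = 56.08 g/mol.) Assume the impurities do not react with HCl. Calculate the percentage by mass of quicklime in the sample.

n(HCl) added = 0.0396 × 0.226 = 8.95 × 10^-3 mol
n(NaOH) used in back-titration = 0.0199 × 0.248 = 4.94 × 10^-3 mol
n(HCl) left over = 4.94 × 10^-3 mol (1:1 ratio)
n(HCl) consumed by analyte = 8.95 × 10^-3 − 4.94 × 10^-3 = 4.01 × 10^-3 mol
From the 1:2 ratio, n(CaO) = 1/2 × 4.01 × 10^-3 = 2.01 × 10^-3 mol
mass of CaO = 2.01 × 10^-3 × 56.08 = 0.113 g
% CaO = 0.113 / 0.187 × 100 = 60.2 %

60.2 %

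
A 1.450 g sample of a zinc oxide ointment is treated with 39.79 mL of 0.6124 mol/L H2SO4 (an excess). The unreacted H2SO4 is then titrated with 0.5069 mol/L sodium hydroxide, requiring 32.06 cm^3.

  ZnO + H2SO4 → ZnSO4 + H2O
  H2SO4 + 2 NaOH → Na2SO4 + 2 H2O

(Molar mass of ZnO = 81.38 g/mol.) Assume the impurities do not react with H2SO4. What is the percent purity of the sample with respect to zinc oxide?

91.16 %

n(H2SO4) added = 0.03979 × 0.6124 = 0.02437 mol
n(NaOH) used in back-titration = 0.03206 × 0.5069 = 0.01625 mol
From the 1:2 ratio, n(H2SO4) left over = 1/2 × 0.01625 = 8.126 × 10^-3 mol
n(H2SO4) consumed by analyte = 0.02437 − 8.126 × 10^-3 = 0.01624 mol
n(ZnO) = 0.01624 mol (1:1 ratio)
mass of ZnO = 0.01624 × 81.38 = 1.322 g
% ZnO = 1.322 / 1.450 × 100 = 91.16 %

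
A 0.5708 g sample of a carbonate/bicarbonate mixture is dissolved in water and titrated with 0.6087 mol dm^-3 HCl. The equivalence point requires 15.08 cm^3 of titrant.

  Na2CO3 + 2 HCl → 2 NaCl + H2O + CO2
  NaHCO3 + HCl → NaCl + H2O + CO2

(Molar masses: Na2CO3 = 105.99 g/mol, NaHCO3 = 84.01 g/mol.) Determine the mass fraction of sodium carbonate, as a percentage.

59.97 %

n(HCl) = 0.01508 × 0.6087 = 9.179 × 10^-3 mol
Let x = n(Na2CO3), y = n(NaHCO3).
Titrant: 2x + 1y = 9.179 × 10^-3;  mass: 105.99x + 84.01y = 0.5708
Solving, x = 3.230 × 10^-3 mol, y = 2.720 × 10^-3 mol
mass of Na2CO3 = 3.230 × 10^-3 × 105.99 = 0.3423 g
% Na2CO3 = 0.3423 / 0.5708 × 100 = 59.97 %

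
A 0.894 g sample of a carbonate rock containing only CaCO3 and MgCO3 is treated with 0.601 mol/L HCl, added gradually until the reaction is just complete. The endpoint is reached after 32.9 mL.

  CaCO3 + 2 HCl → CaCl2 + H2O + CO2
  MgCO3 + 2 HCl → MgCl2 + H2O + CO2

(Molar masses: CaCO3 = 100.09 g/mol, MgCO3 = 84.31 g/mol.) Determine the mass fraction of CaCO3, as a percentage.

42.9 %

n(HCl) = 0.0329 × 0.601 = 0.0198 mol
Let x = n(CaCO3), y = n(MgCO3).
Titrant: 2x + 2y = 0.0198;  mass: 100.09x + 84.31y = 0.894
Solving, x = 3.83 × 10^-3 mol, y = 6.05 × 10^-3 mol
mass of CaCO3 = 3.83 × 10^-3 × 100.09 = 0.384 g
% CaCO3 = 0.384 / 0.894 × 100 = 42.9 %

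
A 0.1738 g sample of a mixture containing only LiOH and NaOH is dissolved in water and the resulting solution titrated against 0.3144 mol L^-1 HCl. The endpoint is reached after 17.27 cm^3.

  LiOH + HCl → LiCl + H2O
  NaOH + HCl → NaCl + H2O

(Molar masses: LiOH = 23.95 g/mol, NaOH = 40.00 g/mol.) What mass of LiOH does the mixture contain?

0.06474 g

n(HCl) = 0.01727 × 0.3144 = 5.430 × 10^-3 mol
Let x = n(LiOH), y = n(NaOH).
Titrant: 1x + 1y = 5.430 × 10^-3;  mass: 23.95x + 40.00y = 0.1738
Solving, x = 2.703 × 10^-3 mol, y = 2.726 × 10^-3 mol
mass of LiOH = 2.703 × 10^-3 × 23.95 = 0.06474 g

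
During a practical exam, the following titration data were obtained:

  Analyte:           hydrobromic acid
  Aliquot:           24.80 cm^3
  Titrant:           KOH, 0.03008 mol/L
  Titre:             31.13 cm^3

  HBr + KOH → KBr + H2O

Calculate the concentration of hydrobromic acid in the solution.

n(KOH) = 0.03113 L × 0.03008 mol/L = 9.364 × 10^-4 mol
n(HBr) = 9.364 × 10^-4 mol (1:1 mole ratio)
[HBr] = 9.364 × 10^-4 mol / 0.02480 L = 0.03776 mol/L

0.03776 mol/L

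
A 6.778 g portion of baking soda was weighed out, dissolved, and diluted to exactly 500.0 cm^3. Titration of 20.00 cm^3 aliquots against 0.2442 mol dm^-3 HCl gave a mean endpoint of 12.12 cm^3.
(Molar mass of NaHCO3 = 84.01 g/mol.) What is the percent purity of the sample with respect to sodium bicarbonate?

NaHCO3 + HCl → NaCl + H2O + CO2
n(HCl) per titration = 0.01212 × 0.2442 = 2.960 × 10^-3 mol
n(NaHCO3) in each aliquot = 2.960 × 10^-3 mol (1:1 ratio)
n(NaHCO3) in the whole flask = 2.960 × 10^-3 × 500.0/20.00 = 0.07399 mol
mass of NaHCO3 = 0.07399 × 84.01 = 6.216 g
% NaHCO3 = 6.216 / 6.778 × 100 = 91.71 %

91.71 %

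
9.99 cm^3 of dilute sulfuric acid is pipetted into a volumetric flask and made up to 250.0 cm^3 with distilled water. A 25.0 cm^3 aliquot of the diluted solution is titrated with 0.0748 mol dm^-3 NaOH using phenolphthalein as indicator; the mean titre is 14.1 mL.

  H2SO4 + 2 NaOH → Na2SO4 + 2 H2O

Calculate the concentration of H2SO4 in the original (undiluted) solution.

n(NaOH) = 0.0141 × 0.0748 = 1.05 × 10^-3 mol
From the 1:2 ratio, n(H2SO4) in the aliquot = 1/2 × 1.05 × 10^-3 = 5.27 × 10^-4 mol
[H2SO4]_dilute = 5.27 × 10^-4 / 0.0250 = 0.0211 mol/L
Dilution factor = 250.0 / 9.99 = 25.03
[H2SO4]_stock = 0.0211 × 25.03 = 0.528 mol/L

0.528 mol/L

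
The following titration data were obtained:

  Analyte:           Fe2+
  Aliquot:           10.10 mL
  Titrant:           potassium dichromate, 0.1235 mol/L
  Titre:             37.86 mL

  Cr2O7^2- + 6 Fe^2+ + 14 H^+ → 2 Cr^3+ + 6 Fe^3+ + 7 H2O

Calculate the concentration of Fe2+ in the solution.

n(K2Cr2O7) = 0.03786 L × 0.1235 mol/L = 4.676 × 10^-3 mol
From the 6:1 mole ratio, n(Fe2+) = 6/1 × 4.676 × 10^-3 = 0.02805 mol
[Fe2+] = 0.02805 mol / 0.01010 L = 2.778 mol/L

2.778 mol/L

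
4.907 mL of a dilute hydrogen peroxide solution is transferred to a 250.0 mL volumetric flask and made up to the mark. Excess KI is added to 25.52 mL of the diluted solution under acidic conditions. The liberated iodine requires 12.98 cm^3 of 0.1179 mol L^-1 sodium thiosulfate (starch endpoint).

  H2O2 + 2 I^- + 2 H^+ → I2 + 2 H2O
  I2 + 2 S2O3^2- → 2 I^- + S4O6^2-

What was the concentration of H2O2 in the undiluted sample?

n(S2O3^2-) = 0.01298 × 0.1179 = 1.530 × 10^-3 mol
n(I2) = n(S2O3^2-)/2 = 7.652 × 10^-4 mol
n(H2O2) in the aliquot = 7.652 × 10^-4 mol (1:1 ratio)
[H2O2]_dilute = 7.652 × 10^-4 / 0.02552 = 0.02998 mol/L
[H2O2]_original = 0.02998 × 250.0/4.907 = 1.528 mol/L

1.528 mol/L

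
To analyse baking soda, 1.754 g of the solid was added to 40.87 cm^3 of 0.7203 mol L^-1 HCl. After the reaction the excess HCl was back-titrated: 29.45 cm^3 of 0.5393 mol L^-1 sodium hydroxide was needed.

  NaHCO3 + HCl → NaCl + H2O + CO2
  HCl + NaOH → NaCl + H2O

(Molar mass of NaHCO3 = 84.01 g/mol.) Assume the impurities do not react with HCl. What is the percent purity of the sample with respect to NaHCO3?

n(HCl) added = 0.04087 × 0.7203 = 0.02944 mol
n(NaOH) used in back-titration = 0.02945 × 0.5393 = 0.01588 mol
n(HCl) left over = 0.01588 mol (1:1 ratio)
n(HCl) consumed by analyte = 0.02944 − 0.01588 = 0.01356 mol
n(NaHCO3) = 0.01356 mol (1:1 ratio)
mass of NaHCO3 = 0.01356 × 84.01 = 1.139 g
% NaHCO3 = 1.139 / 1.754 × 100 = 64.93 %

64.93 %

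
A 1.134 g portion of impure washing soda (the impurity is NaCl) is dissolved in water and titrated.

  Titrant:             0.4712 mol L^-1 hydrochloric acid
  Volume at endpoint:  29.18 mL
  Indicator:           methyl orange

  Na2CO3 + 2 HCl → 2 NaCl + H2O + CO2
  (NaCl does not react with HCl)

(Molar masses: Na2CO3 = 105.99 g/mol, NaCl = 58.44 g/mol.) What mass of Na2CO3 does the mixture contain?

n(HCl) = 0.02918 × 0.4712 = 0.01375 mol
Let x = n(Na2CO3), y = n(NaCl).
Titrant: 2x = 0.01375;  mass: 105.99x + 58.44y = 1.134
Solving, x = 6.875 × 10^-3 mol, y = 6.936 × 10^-3 mol
mass of Na2CO3 = 6.875 × 10^-3 × 105.99 = 0.7287 g

0.7287 g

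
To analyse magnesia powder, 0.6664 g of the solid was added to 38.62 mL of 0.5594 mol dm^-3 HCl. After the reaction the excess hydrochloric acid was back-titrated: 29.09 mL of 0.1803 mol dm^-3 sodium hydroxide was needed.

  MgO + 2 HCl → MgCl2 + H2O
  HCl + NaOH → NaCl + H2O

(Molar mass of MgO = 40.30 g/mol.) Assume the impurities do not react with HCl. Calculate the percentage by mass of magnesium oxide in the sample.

n(HCl) added = 0.03862 × 0.5594 = 0.02160 mol
n(NaOH) used in back-titration = 0.02909 × 0.1803 = 5.245 × 10^-3 mol
n(HCl) left over = 5.245 × 10^-3 mol (1:1 ratio)
n(HCl) consumed by analyte = 0.02160 − 5.245 × 10^-3 = 0.01636 mol
From the 1:2 ratio, n(MgO) = 1/2 × 0.01636 = 8.180 × 10^-3 mol
mass of MgO = 8.180 × 10^-3 × 40.30 = 0.3296 g
% MgO = 0.3296 / 0.6664 × 100 = 49.47 %

49.47 %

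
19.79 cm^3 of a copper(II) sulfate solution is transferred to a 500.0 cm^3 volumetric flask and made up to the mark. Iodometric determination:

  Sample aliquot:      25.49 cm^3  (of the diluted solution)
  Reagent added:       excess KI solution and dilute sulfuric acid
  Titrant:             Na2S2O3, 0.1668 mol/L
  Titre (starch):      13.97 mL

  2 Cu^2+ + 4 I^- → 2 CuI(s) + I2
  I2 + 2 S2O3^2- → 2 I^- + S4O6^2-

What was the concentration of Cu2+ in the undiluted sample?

2.310 mol/L

n(S2O3^2-) = 0.01397 × 0.1668 = 2.330 × 10^-3 mol
n(I2) = n(S2O3^2-)/2 = 1.165 × 10^-3 mol
From the 2:1 ratio, n(Cu2+) in the aliquot = 2/1 × 1.165 × 10^-3 = 2.330 × 10^-3 mol
[Cu2+]_dilute = 2.330 × 10^-3 / 0.02549 = 0.09142 mol/L
[Cu2+]_original = 0.09142 × 500.0/19.79 = 2.310 mol/L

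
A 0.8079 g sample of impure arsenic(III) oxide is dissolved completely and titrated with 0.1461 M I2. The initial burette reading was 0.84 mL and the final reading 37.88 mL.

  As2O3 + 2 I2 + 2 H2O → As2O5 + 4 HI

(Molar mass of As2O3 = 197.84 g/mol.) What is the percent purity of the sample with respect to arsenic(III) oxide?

66.26 %

n(I2) = 0.03704 L × 0.1461 mol/L = 5.412 × 10^-3 mol
From the 1:2 ratio, n(As2O3) = 1/2 × 5.412 × 10^-3 = 2.706 × 10^-3 mol
mass of As2O3 = 2.706 × 10^-3 × 197.84 g/mol = 0.5353 g
% As2O3 = 0.5353 / 0.8079 × 100 = 66.26 %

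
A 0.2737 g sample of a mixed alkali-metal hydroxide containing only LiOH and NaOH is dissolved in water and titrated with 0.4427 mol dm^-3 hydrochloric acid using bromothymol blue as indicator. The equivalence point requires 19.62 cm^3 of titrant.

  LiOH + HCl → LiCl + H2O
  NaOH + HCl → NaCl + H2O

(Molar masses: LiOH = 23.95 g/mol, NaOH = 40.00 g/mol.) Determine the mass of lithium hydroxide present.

n(HCl) = 0.01962 × 0.4427 = 8.686 × 10^-3 mol
Let x = n(LiOH), y = n(NaOH).
Titrant: 1x + 1y = 8.686 × 10^-3;  mass: 23.95x + 40.00y = 0.2737
Solving, x = 4.594 × 10^-3 mol, y = 4.092 × 10^-3 mol
mass of LiOH = 4.594 × 10^-3 × 23.95 = 0.1100 g

0.1100 g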